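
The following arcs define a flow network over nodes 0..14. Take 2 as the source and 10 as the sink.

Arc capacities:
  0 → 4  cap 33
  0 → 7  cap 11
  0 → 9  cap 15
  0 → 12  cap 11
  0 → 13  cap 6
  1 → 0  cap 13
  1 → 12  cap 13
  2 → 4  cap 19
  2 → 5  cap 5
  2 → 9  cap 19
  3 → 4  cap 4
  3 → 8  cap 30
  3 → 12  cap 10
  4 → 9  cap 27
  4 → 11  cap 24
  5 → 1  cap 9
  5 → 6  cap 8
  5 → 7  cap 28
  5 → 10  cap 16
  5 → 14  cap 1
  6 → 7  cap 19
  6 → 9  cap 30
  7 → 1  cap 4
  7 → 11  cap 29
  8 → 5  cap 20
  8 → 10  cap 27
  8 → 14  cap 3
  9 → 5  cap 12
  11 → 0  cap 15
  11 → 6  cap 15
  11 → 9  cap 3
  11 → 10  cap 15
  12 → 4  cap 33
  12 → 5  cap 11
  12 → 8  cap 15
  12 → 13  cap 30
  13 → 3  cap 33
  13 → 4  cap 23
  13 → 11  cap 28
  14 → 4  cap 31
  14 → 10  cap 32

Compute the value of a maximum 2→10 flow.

augment #1: 2→5→10 bottleneck 5, total now 5
augment #2: 2→4→11→10 bottleneck 15, total now 20
augment #3: 2→9→5→10 bottleneck 11, total now 31
augment #4: 2→9→5→14→10 bottleneck 1, total now 32
augment #5: 2→4→11→0→12→8→10 bottleneck 4, total now 36

Maximum flow value: 36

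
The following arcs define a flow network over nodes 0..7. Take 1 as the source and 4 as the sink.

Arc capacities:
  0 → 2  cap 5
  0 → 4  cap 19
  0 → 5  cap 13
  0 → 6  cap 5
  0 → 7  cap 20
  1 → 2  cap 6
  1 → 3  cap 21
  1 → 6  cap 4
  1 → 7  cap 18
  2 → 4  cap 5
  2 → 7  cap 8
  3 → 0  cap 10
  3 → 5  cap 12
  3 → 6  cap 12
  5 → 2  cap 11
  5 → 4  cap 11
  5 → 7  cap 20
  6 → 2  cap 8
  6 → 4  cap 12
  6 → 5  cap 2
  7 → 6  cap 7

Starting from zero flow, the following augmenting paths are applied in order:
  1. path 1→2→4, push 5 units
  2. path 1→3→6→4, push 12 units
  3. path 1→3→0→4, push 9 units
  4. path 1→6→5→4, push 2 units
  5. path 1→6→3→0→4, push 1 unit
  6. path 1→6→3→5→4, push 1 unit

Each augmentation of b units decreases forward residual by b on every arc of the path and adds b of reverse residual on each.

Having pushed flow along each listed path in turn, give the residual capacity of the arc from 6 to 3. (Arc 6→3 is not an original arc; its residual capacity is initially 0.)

after path 1 (1→2→4, push 5): res(6,3)=0
after path 2 (1→3→6→4, push 12): res(6,3)=12
after path 3 (1→3→0→4, push 9): res(6,3)=12
after path 4 (1→6→5→4, push 2): res(6,3)=12
after path 5 (1→6→3→0→4, push 1): res(6,3)=11
after path 6 (1→6→3→5→4, push 1): res(6,3)=10

Residual capacity of (6,3): 10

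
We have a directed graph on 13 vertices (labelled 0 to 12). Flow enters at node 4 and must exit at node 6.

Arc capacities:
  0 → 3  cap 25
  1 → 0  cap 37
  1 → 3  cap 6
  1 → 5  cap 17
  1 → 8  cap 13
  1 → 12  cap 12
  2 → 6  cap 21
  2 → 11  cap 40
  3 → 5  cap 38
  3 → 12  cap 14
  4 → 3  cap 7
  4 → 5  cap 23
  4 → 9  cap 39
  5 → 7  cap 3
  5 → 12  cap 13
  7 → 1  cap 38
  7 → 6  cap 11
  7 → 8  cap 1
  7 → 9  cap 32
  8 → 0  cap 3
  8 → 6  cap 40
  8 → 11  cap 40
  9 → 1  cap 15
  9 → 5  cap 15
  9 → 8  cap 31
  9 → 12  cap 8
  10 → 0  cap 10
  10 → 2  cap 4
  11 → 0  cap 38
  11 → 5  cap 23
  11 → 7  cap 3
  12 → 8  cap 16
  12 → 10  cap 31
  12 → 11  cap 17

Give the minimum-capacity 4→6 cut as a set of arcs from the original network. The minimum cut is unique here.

augment #1: 4→5→7→6 push 3
augment #2: 4→9→8→6 push 31
augment #3: 4→3→12→8→6 push 7
augment #4: 4→5→12→8→6 push 2
augment #5: 4→5→12→10→2→6 push 4
augment #6: 4→5→12→11→7→6 push 3
max flow = 50; residual-reachable set from 4 gives S-side
cut edges (S→T): {(5,7), (8,6), (10,2), (11,7)} total cap 50

Min-cut arcs: {(5,7), (8,6), (10,2), (11,7)} (total capacity 50)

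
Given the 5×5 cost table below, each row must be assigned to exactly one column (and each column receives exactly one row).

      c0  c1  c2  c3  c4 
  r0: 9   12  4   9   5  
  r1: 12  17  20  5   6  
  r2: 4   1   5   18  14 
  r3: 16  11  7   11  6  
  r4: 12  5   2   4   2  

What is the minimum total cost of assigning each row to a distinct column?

optimal assignment: row0→col0 (cost 9), row1→col3 (cost 5), row2→col1 (cost 1), row3→col4 (cost 6), row4→col2 (cost 2)
total = 9 + 5 + 1 + 6 + 2 = 23

Minimum assignment cost: 23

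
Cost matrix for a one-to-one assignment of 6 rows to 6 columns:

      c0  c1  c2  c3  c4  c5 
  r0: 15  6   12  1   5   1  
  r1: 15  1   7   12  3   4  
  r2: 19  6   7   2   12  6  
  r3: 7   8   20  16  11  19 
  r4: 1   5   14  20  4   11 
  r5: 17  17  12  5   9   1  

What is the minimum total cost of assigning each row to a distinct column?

Minimum assignment cost: 21

one of 2 optimal assignments: row0→col3 (cost 1), row1→col1 (cost 1), row2→col2 (cost 7), row3→col0 (cost 7), row4→col4 (cost 4), row5→col5 (cost 1)
total = 1 + 1 + 7 + 7 + 4 + 1 = 21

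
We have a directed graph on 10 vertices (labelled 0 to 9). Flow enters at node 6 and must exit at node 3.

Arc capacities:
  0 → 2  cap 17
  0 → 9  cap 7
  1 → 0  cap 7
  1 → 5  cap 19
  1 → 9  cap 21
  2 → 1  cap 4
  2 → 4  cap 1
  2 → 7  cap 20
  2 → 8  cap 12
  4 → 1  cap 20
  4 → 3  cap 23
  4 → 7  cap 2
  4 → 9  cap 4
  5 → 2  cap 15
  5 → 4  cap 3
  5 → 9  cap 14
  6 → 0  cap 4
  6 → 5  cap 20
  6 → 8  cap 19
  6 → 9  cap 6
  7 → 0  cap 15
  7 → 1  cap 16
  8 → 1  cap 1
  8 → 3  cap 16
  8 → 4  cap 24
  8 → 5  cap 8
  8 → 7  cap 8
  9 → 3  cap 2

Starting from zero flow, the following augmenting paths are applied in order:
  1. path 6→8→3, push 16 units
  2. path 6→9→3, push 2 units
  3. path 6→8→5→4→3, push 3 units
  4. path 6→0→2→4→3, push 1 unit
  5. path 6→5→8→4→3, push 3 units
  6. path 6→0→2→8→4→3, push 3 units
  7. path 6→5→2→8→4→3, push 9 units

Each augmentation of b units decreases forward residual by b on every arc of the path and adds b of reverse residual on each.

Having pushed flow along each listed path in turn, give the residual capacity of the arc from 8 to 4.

Residual capacity of (8,4): 9

after path 1 (6→8→3, push 16): res(8,4)=24
after path 2 (6→9→3, push 2): res(8,4)=24
after path 3 (6→8→5→4→3, push 3): res(8,4)=24
after path 4 (6→0→2→4→3, push 1): res(8,4)=24
after path 5 (6→5→8→4→3, push 3): res(8,4)=21
after path 6 (6→0→2→8→4→3, push 3): res(8,4)=18
after path 7 (6→5→2→8→4→3, push 9): res(8,4)=9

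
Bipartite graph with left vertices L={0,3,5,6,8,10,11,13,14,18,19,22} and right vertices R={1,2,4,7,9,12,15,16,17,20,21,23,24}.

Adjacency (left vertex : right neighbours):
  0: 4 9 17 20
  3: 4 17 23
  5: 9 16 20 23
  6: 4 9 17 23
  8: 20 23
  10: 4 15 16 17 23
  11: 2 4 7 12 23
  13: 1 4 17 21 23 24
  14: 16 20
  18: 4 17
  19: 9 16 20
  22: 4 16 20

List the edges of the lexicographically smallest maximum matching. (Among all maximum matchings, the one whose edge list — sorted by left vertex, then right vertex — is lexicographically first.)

Lex-smallest maximum matching: {(0,4), (3,17), (5,9), (6,23), (8,20), (10,15), (11,2), (13,1), (14,16)}

|M| = 9 (so the lex-smallest maximum matching has 9 edges)
process left vertices in ascending order; for each, take the smallest-labelled available neighbour that still permits 9 edges overall, or leave it unmatched if none does
lex-smallest matching: {0-4, 3-17, 5-9, 6-23, 8-20, 10-15, 11-2, 13-1, 14-16}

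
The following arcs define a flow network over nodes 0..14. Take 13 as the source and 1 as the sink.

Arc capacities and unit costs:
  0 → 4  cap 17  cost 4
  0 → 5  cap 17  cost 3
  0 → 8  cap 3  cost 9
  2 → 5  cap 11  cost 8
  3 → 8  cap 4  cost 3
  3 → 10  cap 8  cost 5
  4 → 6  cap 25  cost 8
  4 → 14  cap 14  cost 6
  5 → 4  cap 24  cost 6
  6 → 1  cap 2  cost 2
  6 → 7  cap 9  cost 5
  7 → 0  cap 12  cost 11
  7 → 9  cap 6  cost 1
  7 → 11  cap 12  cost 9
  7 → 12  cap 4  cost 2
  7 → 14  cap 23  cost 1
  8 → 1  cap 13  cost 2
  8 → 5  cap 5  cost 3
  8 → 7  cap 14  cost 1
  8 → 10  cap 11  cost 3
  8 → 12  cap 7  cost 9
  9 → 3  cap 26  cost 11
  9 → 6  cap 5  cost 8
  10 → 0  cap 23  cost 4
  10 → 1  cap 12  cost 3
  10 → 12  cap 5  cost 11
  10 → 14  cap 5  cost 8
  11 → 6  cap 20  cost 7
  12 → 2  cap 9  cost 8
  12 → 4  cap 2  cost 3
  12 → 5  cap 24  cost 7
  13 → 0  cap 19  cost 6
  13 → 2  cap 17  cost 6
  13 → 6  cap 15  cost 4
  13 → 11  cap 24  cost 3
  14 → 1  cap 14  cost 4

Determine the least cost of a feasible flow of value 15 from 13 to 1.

shortest-cost path #1: 13→6→1 push 2 @ unit cost 6 (adds 12)
shortest-cost path #2: 13→6→7→14→1 push 9 @ unit cost 14 (adds 126)
shortest-cost path #3: 13→0→8→1 push 3 @ unit cost 17 (adds 51)
shortest-cost path #4: 13→0→4→14→1 push 1 @ unit cost 20 (adds 20)
total cost = 209

Minimum cost for 15 units: 209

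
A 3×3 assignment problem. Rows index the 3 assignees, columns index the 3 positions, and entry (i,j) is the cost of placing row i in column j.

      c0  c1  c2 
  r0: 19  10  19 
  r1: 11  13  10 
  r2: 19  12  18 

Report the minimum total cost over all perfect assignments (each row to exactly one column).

Minimum assignment cost: 39

one of 2 optimal assignments: row0→col1 (cost 10), row1→col0 (cost 11), row2→col2 (cost 18)
total = 10 + 11 + 18 = 39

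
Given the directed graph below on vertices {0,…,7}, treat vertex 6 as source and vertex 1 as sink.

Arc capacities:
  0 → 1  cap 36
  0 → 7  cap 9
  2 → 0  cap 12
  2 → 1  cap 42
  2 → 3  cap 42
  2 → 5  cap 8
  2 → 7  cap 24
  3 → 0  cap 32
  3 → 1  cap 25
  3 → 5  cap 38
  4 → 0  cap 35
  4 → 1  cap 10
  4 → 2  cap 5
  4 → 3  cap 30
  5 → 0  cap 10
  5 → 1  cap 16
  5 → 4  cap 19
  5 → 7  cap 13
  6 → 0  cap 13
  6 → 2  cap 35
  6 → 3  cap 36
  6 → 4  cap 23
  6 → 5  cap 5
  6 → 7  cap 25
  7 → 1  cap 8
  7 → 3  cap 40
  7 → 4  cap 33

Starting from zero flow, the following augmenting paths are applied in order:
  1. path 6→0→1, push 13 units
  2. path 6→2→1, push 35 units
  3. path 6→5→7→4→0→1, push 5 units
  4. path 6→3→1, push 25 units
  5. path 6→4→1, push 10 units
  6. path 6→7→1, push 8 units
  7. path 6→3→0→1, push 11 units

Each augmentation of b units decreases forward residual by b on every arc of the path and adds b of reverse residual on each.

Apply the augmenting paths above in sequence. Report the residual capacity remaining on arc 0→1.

after path 1 (6→0→1, push 13): res(0,1)=23
after path 2 (6→2→1, push 35): res(0,1)=23
after path 3 (6→5→7→4→0→1, push 5): res(0,1)=18
after path 4 (6→3→1, push 25): res(0,1)=18
after path 5 (6→4→1, push 10): res(0,1)=18
after path 6 (6→7→1, push 8): res(0,1)=18
after path 7 (6→3→0→1, push 11): res(0,1)=7

Residual capacity of (0,1): 7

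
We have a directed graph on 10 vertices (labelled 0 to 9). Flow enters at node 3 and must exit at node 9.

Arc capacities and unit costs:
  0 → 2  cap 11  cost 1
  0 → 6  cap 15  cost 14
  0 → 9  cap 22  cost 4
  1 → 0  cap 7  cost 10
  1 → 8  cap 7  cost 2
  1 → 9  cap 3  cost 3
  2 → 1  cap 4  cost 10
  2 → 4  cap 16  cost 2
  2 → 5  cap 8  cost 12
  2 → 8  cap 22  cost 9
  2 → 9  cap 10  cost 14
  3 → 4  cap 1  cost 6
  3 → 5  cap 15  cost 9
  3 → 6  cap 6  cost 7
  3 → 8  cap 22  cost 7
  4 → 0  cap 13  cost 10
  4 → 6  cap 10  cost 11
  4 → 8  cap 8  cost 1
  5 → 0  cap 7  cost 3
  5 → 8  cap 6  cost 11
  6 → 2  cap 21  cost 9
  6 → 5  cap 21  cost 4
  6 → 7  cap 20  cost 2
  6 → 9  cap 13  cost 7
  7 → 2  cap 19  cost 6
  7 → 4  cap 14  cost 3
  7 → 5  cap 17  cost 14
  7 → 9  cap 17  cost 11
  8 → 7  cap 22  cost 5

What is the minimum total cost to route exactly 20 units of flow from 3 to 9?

Minimum cost for 20 units: 354

shortest-cost path #1: 3→6→9 push 6 @ unit cost 14 (adds 84)
shortest-cost path #2: 3→5→0→9 push 7 @ unit cost 16 (adds 112)
shortest-cost path #3: 3→4→0→9 push 1 @ unit cost 20 (adds 20)
shortest-cost path #4: 3→8→7→9 push 6 @ unit cost 23 (adds 138)
total cost = 354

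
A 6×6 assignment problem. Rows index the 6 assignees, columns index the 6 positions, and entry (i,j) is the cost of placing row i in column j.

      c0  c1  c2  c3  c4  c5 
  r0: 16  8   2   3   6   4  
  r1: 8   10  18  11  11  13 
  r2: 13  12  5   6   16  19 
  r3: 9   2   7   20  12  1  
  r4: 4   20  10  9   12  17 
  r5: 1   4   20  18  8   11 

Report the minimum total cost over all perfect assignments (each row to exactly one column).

one of 2 optimal assignments: row0→col2 (cost 2), row1→col4 (cost 11), row2→col3 (cost 6), row3→col5 (cost 1), row4→col0 (cost 4), row5→col1 (cost 4)
total = 2 + 11 + 6 + 1 + 4 + 4 = 28

Minimum assignment cost: 28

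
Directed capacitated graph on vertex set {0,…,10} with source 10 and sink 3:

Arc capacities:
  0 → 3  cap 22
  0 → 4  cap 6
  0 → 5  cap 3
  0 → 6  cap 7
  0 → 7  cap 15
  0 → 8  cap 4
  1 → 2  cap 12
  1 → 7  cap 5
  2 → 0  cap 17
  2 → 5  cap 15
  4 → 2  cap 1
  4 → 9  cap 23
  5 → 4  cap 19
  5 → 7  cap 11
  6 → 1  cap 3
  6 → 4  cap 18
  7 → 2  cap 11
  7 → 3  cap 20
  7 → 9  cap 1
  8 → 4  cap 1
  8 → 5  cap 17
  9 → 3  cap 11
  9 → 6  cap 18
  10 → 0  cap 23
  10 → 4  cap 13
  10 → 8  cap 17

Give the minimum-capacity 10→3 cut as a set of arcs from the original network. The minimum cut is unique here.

augment #1: 10→0→3 push 22
augment #2: 10→0→7→3 push 1
augment #3: 10→4→9→3 push 11
augment #4: 10→8→5→7→3 push 11
augment #5: 10→4→2→0→7→3 push 1
augment #6: 10→4→9→6→1→7→3 push 1
augment #7: 10→8→4→9→6→1→7→3 push 1
augment #8: 10→8→5→4→9→6→1→7→3 push 1
max flow = 49; residual-reachable set from 10 gives S-side
cut edges (S→T): {(4,2), (5,7), (6,1), (9,3), (10,0)} total cap 49

Min-cut arcs: {(4,2), (5,7), (6,1), (9,3), (10,0)} (total capacity 49)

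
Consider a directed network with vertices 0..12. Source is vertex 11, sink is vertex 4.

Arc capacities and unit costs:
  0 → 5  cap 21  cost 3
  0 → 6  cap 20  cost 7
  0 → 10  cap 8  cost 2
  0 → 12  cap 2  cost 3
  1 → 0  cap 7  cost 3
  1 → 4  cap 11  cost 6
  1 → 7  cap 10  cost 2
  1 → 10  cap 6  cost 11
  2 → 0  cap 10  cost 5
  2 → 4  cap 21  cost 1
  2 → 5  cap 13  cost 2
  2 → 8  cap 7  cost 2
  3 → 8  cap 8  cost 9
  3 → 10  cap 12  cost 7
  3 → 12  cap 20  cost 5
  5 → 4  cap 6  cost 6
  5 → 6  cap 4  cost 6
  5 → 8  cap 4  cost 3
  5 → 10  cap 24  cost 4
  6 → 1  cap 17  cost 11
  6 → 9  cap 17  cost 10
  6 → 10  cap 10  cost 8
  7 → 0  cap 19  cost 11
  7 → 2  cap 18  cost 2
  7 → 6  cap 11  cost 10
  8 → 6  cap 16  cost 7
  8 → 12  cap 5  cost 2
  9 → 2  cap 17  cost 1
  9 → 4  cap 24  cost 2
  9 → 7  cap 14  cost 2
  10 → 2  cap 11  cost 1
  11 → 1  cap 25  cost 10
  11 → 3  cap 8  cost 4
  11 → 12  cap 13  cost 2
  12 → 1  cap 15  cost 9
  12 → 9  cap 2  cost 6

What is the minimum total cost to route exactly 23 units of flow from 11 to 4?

Minimum cost for 23 units: 322

shortest-cost path #1: 11→12→9→4 push 2 @ unit cost 10 (adds 20)
shortest-cost path #2: 11→3→10→2→4 push 8 @ unit cost 13 (adds 104)
shortest-cost path #3: 11→1→7→2→4 push 10 @ unit cost 15 (adds 150)
shortest-cost path #4: 11→1→4 push 3 @ unit cost 16 (adds 48)
total cost = 322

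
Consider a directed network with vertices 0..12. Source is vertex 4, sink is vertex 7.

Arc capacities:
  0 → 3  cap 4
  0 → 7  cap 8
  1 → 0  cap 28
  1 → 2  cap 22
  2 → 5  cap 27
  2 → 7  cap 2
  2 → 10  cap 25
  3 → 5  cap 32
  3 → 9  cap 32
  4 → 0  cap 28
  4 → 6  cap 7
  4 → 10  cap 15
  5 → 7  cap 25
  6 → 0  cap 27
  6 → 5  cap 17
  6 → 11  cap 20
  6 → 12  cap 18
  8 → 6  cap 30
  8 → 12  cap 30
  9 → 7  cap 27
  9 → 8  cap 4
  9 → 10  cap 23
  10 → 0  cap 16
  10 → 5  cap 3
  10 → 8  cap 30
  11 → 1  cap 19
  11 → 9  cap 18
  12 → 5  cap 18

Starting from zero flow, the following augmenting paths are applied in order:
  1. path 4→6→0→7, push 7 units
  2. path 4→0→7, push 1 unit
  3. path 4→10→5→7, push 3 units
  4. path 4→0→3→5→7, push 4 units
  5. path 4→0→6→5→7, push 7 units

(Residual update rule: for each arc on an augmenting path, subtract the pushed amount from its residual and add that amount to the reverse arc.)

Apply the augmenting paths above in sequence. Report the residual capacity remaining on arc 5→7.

after path 1 (4→6→0→7, push 7): res(5,7)=25
after path 2 (4→0→7, push 1): res(5,7)=25
after path 3 (4→10→5→7, push 3): res(5,7)=22
after path 4 (4→0→3→5→7, push 4): res(5,7)=18
after path 5 (4→0→6→5→7, push 7): res(5,7)=11

Residual capacity of (5,7): 11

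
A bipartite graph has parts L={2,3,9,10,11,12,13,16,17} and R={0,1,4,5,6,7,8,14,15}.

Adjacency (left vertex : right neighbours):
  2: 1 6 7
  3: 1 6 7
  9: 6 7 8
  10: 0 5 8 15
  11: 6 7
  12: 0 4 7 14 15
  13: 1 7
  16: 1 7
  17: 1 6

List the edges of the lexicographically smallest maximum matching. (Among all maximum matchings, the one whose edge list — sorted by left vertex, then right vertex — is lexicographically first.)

Lex-smallest maximum matching: {(2,1), (3,6), (9,8), (10,0), (11,7), (12,4)}

|M| = 6 (so the lex-smallest maximum matching has 6 edges)
process left vertices in ascending order; for each, take the smallest-labelled available neighbour that still permits 6 edges overall, or leave it unmatched if none does
lex-smallest matching: {2-1, 3-6, 9-8, 10-0, 11-7, 12-4}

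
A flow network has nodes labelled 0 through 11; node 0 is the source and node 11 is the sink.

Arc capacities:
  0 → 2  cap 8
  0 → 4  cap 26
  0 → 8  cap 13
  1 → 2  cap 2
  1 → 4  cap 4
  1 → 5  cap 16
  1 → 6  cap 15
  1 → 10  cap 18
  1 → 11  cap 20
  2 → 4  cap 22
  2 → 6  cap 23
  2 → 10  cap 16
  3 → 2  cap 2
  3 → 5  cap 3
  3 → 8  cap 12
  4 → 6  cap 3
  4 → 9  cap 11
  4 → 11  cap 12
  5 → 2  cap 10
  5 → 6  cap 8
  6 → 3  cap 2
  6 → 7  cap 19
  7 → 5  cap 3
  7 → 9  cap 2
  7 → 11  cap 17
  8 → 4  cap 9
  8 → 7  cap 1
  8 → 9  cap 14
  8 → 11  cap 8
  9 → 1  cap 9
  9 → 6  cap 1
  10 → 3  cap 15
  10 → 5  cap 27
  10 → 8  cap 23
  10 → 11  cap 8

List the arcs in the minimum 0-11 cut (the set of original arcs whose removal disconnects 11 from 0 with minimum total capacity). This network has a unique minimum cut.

augment #1: 0→4→11 push 12
augment #2: 0→8→11 push 8
augment #3: 0→2→10→11 push 8
augment #4: 0→8→7→11 push 1
augment #5: 0→4→6→7→11 push 3
augment #6: 0→4→9→1→11 push 9
augment #7: 0→4→9→6→7→11 push 1
max flow = 42; residual-reachable set from 0 gives S-side
cut edges (S→T): {(0,2), (4,6), (4,11), (8,7), (8,11), (9,1), (9,6)} total cap 42

Min-cut arcs: {(0,2), (4,6), (4,11), (8,7), (8,11), (9,1), (9,6)} (total capacity 42)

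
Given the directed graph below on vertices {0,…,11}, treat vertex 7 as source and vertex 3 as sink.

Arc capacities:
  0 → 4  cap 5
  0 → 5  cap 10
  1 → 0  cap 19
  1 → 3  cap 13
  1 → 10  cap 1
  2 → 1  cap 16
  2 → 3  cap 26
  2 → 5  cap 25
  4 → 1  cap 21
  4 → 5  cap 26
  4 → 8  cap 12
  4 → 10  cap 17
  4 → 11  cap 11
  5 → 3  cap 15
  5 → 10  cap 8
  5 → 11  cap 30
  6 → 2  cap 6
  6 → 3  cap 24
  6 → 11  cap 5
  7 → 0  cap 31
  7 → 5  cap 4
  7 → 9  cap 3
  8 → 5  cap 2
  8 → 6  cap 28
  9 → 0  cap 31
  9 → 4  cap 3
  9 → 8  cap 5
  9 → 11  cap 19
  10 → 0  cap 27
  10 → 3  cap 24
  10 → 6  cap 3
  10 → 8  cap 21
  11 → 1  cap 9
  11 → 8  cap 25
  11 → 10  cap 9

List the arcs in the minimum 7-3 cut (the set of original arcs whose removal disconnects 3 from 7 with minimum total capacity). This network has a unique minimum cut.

Min-cut arcs: {(0,4), (0,5), (7,5), (7,9)} (total capacity 22)

augment #1: 7→5→3 push 4
augment #2: 7→0→5→3 push 10
augment #3: 7→0→4→1→3 push 5
augment #4: 7→9→4→1→3 push 3
max flow = 22; residual-reachable set from 7 gives S-side
cut edges (S→T): {(0,4), (0,5), (7,5), (7,9)} total cap 22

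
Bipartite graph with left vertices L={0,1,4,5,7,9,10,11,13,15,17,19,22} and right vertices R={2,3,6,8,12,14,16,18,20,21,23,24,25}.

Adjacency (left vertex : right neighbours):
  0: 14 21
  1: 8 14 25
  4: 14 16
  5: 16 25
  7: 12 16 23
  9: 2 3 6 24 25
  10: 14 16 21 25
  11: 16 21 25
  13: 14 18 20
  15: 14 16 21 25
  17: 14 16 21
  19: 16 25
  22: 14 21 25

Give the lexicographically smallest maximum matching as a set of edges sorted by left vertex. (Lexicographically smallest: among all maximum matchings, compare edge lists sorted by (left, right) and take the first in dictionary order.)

Lex-smallest maximum matching: {(0,14), (1,8), (4,16), (5,25), (7,12), (9,2), (10,21), (13,18)}

|M| = 8 (so the lex-smallest maximum matching has 8 edges)
process left vertices in ascending order; for each, take the smallest-labelled available neighbour that still permits 8 edges overall, or leave it unmatched if none does
lex-smallest matching: {0-14, 1-8, 4-16, 5-25, 7-12, 9-2, 10-21, 13-18}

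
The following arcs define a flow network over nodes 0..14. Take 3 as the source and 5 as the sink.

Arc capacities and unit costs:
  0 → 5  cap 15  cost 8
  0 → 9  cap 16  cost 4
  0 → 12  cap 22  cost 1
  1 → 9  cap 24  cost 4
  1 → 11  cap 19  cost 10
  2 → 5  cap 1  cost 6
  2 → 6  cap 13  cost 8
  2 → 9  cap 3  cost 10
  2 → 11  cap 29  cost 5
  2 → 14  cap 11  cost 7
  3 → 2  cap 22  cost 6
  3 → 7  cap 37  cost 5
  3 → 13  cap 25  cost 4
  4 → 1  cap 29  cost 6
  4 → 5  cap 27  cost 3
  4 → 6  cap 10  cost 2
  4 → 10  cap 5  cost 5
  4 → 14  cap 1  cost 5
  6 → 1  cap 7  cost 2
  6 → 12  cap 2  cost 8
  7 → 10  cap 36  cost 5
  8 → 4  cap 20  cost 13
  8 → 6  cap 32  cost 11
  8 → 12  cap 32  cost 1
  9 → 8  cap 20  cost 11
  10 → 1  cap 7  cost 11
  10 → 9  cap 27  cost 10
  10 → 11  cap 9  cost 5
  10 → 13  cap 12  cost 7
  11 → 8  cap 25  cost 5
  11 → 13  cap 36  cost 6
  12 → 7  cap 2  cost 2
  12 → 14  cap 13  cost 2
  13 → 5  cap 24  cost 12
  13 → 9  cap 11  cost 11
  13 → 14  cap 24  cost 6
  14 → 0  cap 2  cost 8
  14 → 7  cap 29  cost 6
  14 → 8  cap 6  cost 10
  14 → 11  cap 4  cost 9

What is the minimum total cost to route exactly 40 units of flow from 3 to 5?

shortest-cost path #1: 3→2→5 push 1 @ unit cost 12 (adds 12)
shortest-cost path #2: 3→13→5 push 24 @ unit cost 16 (adds 384)
shortest-cost path #3: 3→13→14→0→5 push 1 @ unit cost 26 (adds 26)
shortest-cost path #4: 3→2→14→0→5 push 1 @ unit cost 29 (adds 29)
shortest-cost path #5: 3→2→11→8→4→5 push 13 @ unit cost 32 (adds 416)
total cost = 867

Minimum cost for 40 units: 867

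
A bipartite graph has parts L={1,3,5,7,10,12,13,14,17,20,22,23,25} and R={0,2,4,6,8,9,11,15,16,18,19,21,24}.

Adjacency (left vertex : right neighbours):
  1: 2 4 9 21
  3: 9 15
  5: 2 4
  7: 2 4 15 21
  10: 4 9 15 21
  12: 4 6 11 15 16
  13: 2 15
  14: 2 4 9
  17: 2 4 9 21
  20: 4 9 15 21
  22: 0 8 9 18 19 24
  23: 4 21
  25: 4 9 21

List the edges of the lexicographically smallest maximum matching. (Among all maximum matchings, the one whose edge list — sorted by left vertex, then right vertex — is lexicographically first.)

Lex-smallest maximum matching: {(1,2), (3,9), (5,4), (7,15), (10,21), (12,6), (22,0)}

|M| = 7 (so the lex-smallest maximum matching has 7 edges)
process left vertices in ascending order; for each, take the smallest-labelled available neighbour that still permits 7 edges overall, or leave it unmatched if none does
lex-smallest matching: {1-2, 3-9, 5-4, 7-15, 10-21, 12-6, 22-0}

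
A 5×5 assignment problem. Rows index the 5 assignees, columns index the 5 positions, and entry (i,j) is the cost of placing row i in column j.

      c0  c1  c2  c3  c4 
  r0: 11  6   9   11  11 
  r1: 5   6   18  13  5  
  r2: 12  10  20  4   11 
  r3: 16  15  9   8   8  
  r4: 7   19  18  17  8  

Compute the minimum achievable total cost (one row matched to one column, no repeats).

Minimum assignment cost: 31

optimal assignment: row0→col1 (cost 6), row1→col4 (cost 5), row2→col3 (cost 4), row3→col2 (cost 9), row4→col0 (cost 7)
total = 6 + 5 + 4 + 9 + 7 = 31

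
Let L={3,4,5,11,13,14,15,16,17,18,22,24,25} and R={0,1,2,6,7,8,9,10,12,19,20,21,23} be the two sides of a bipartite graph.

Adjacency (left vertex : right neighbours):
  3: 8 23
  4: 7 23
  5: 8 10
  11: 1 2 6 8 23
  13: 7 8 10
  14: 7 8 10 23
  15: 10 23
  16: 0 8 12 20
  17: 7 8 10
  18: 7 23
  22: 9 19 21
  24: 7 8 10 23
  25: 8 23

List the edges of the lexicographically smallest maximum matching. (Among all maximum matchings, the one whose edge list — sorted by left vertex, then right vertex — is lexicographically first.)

Lex-smallest maximum matching: {(3,8), (4,7), (5,10), (11,1), (14,23), (16,0), (22,9)}

|M| = 7 (so the lex-smallest maximum matching has 7 edges)
process left vertices in ascending order; for each, take the smallest-labelled available neighbour that still permits 7 edges overall, or leave it unmatched if none does
lex-smallest matching: {3-8, 4-7, 5-10, 11-1, 14-23, 16-0, 22-9}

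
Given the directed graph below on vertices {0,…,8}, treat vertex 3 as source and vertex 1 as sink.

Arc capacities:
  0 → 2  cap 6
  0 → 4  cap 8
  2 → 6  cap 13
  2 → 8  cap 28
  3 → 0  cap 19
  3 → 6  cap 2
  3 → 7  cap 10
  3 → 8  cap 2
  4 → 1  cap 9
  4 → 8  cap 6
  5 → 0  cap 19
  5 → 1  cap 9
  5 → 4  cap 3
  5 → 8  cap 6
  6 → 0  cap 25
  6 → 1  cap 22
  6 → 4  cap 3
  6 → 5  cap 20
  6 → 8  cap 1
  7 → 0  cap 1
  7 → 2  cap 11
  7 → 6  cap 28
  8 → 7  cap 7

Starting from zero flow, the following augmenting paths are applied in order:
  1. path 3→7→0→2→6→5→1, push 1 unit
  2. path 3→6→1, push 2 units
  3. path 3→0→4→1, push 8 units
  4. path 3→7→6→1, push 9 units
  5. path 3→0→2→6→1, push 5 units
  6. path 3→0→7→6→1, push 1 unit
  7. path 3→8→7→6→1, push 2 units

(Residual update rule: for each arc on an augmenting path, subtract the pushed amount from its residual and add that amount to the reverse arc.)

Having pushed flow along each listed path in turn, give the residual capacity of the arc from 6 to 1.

after path 1 (3→7→0→2→6→5→1, push 1): res(6,1)=22
after path 2 (3→6→1, push 2): res(6,1)=20
after path 3 (3→0→4→1, push 8): res(6,1)=20
after path 4 (3→7→6→1, push 9): res(6,1)=11
after path 5 (3→0→2→6→1, push 5): res(6,1)=6
after path 6 (3→0→7→6→1, push 1): res(6,1)=5
after path 7 (3→8→7→6→1, push 2): res(6,1)=3

Residual capacity of (6,1): 3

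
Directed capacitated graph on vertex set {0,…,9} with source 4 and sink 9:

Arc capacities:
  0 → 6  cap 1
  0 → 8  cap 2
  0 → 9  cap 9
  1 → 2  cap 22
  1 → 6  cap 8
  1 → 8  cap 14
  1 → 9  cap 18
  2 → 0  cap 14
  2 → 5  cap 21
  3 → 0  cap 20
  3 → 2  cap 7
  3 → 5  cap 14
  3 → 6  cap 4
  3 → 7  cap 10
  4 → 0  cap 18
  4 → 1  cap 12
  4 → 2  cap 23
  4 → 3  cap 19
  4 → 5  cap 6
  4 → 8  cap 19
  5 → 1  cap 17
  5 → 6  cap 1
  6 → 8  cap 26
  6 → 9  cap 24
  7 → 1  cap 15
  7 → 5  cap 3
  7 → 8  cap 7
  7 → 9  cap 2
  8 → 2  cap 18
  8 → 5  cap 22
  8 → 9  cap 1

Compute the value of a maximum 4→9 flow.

Maximum flow value: 44

augment #1: 4→0→9 bottleneck 9, total now 9
augment #2: 4→1→9 bottleneck 12, total now 21
augment #3: 4→8→9 bottleneck 1, total now 22
augment #4: 4→0→6→9 bottleneck 1, total now 23
augment #5: 4→3→6→9 bottleneck 4, total now 27
augment #6: 4→3→7→9 bottleneck 2, total now 29
augment #7: 4→5→1→9 bottleneck 6, total now 35
augment #8: 4→2→5→6→9 bottleneck 1, total now 36
augment #9: 4→2→5→1→6→9 bottleneck 8, total now 44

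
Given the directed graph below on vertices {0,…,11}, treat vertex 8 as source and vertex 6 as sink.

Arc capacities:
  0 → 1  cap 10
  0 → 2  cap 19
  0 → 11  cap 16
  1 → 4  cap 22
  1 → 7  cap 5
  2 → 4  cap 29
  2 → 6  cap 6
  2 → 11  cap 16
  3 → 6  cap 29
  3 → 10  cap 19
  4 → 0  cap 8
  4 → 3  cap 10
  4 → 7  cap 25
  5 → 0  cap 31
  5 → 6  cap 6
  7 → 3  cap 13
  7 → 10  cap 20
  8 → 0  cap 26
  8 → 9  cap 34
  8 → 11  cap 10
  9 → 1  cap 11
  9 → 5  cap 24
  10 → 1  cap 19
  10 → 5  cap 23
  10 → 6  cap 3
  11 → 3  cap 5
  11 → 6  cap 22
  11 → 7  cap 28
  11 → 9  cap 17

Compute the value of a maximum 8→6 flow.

augment #1: 8→11→6 bottleneck 10, total now 10
augment #2: 8→0→2→6 bottleneck 6, total now 16
augment #3: 8→0→11→6 bottleneck 12, total now 28
augment #4: 8→9→5→6 bottleneck 6, total now 34
augment #5: 8→0→11→3→6 bottleneck 4, total now 38
augment #6: 8→0→1→4→3→6 bottleneck 4, total now 42
augment #7: 8→9→1→4→3→6 bottleneck 6, total now 48
augment #8: 8→9→1→7→3→6 bottleneck 5, total now 53
augment #9: 8→9→5→0→2→11→3→6 bottleneck 1, total now 54
augment #10: 8→9→5→0→1→4→7→3→6 bottleneck 6, total now 60
augment #11: 8→9→5→0→2→4→7→3→6 bottleneck 2, total now 62
augment #12: 8→9→5→0→2→4→7→10→6 bottleneck 3, total now 65

Maximum flow value: 65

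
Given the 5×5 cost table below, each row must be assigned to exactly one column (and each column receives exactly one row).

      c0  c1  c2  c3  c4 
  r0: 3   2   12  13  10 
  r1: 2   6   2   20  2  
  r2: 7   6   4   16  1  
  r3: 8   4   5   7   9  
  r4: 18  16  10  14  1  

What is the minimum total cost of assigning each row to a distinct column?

optimal assignment: row0→col1 (cost 2), row1→col0 (cost 2), row2→col2 (cost 4), row3→col3 (cost 7), row4→col4 (cost 1)
total = 2 + 2 + 4 + 7 + 1 = 16

Minimum assignment cost: 16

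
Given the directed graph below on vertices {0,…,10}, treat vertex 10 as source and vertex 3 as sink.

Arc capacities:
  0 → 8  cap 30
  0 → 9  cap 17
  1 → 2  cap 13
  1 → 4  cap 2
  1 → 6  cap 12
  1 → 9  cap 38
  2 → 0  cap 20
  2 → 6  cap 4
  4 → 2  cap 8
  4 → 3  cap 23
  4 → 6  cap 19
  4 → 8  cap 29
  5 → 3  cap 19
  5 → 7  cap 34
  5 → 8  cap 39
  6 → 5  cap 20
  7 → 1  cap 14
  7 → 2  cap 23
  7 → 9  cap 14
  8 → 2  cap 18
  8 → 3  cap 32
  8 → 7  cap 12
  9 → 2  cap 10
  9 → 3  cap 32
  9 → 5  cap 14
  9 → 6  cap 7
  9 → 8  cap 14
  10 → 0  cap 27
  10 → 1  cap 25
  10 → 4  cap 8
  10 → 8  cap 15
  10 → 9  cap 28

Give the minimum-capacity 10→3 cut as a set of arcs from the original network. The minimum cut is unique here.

augment #1: 10→4→3 push 8
augment #2: 10→8→3 push 15
augment #3: 10→9→3 push 28
augment #4: 10→0→8→3 push 17
augment #5: 10→0→9→3 push 4
augment #6: 10→1→4→3 push 2
augment #7: 10→0→9→5→3 push 6
augment #8: 10→1→6→5→3 push 12
augment #9: 10→1→9→5→3 push 1
max flow = 93; residual-reachable set from 10 gives S-side
cut edges (S→T): {(1,4), (5,3), (8,3), (9,3), (10,4)} total cap 93

Min-cut arcs: {(1,4), (5,3), (8,3), (9,3), (10,4)} (total capacity 93)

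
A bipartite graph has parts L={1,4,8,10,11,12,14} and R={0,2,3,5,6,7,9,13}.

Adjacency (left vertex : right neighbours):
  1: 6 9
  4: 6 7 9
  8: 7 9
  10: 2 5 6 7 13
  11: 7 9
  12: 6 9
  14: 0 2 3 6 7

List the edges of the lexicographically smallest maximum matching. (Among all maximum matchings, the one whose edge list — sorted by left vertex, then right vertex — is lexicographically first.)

Lex-smallest maximum matching: {(1,6), (4,7), (8,9), (10,2), (14,0)}

|M| = 5 (so the lex-smallest maximum matching has 5 edges)
process left vertices in ascending order; for each, take the smallest-labelled available neighbour that still permits 5 edges overall, or leave it unmatched if none does
lex-smallest matching: {1-6, 4-7, 8-9, 10-2, 14-0}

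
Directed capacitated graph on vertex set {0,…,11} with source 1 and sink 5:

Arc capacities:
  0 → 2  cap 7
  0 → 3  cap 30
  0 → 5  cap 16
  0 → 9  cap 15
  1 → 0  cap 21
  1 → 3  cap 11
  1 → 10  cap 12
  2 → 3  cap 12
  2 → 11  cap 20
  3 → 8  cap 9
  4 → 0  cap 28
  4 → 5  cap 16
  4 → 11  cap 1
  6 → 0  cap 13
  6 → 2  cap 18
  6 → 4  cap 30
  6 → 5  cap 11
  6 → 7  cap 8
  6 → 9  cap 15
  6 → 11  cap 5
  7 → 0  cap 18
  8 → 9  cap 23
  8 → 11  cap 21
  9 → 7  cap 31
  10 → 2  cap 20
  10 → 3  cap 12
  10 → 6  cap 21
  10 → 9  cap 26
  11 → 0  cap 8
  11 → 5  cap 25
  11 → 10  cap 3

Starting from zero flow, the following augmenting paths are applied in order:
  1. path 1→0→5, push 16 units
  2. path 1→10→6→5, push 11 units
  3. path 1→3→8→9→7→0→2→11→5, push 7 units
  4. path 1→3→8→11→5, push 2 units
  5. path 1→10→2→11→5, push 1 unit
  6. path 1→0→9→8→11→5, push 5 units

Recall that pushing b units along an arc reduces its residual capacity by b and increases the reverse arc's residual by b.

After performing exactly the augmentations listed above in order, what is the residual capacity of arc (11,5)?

Residual capacity of (11,5): 10

after path 1 (1→0→5, push 16): res(11,5)=25
after path 2 (1→10→6→5, push 11): res(11,5)=25
after path 3 (1→3→8→9→7→0→2→11→5, push 7): res(11,5)=18
after path 4 (1→3→8→11→5, push 2): res(11,5)=16
after path 5 (1→10→2→11→5, push 1): res(11,5)=15
after path 6 (1→0→9→8→11→5, push 5): res(11,5)=10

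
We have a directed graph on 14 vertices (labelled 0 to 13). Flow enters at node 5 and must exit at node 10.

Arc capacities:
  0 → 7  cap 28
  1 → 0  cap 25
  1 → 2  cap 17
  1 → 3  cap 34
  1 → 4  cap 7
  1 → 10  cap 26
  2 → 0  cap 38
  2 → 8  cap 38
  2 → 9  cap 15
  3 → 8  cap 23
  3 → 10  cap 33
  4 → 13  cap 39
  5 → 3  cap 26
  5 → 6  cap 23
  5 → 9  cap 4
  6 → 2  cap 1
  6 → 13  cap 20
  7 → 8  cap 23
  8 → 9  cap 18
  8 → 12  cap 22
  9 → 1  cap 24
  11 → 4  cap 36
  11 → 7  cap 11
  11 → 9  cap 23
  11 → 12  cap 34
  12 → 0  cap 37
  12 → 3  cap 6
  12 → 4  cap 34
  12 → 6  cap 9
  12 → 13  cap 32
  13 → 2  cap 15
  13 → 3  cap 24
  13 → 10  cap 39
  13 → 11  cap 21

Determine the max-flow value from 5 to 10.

augment #1: 5→3→10 bottleneck 26, total now 26
augment #2: 5→6→13→10 bottleneck 20, total now 46
augment #3: 5→9→1→10 bottleneck 4, total now 50
augment #4: 5→6→2→9→1→10 bottleneck 1, total now 51

Maximum flow value: 51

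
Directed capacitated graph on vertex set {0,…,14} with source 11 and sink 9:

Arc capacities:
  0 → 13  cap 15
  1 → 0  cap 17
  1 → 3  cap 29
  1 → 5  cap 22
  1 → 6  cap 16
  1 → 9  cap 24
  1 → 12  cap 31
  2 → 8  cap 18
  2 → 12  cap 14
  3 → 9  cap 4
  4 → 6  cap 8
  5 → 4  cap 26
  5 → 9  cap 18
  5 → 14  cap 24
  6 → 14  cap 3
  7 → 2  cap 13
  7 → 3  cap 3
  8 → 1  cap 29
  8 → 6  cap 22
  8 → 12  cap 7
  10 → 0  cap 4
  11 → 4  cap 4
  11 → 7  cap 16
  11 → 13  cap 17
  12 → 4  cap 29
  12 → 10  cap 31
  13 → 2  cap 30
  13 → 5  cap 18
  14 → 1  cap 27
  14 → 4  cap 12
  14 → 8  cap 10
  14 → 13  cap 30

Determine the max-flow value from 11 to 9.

Maximum flow value: 36

augment #1: 11→7→3→9 bottleneck 3, total now 3
augment #2: 11→13→5→9 bottleneck 17, total now 20
augment #3: 11→4→6→14→1→9 bottleneck 3, total now 23
augment #4: 11→7→2→8→1→9 bottleneck 13, total now 36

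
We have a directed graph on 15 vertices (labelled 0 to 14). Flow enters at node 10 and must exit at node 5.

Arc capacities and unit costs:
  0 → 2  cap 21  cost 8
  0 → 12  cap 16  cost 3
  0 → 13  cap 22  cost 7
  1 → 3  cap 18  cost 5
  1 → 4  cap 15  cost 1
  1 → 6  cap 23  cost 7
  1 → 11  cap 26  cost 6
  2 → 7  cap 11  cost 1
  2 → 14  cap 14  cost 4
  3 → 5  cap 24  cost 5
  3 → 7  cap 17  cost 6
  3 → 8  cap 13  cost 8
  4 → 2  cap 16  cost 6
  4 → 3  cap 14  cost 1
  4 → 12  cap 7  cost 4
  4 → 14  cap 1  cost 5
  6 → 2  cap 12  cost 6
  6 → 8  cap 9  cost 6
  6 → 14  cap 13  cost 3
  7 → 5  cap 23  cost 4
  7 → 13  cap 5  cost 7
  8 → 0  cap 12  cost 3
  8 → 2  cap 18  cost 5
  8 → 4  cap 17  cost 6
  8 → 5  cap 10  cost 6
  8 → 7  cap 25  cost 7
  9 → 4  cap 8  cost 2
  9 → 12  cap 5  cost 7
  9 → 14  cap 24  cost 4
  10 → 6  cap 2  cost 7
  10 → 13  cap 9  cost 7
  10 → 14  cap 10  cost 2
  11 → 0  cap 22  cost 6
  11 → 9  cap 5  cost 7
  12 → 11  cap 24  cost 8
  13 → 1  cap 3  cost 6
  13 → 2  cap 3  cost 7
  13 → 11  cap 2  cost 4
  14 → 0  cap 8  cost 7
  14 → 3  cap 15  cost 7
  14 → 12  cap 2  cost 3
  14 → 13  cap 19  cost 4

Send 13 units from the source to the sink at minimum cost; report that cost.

shortest-cost path #1: 10→14→3→5 push 10 @ unit cost 14 (adds 140)
shortest-cost path #2: 10→6→2→7→5 push 2 @ unit cost 18 (adds 36)
shortest-cost path #3: 10→13→2→7→5 push 1 @ unit cost 19 (adds 19)
total cost = 195

Minimum cost for 13 units: 195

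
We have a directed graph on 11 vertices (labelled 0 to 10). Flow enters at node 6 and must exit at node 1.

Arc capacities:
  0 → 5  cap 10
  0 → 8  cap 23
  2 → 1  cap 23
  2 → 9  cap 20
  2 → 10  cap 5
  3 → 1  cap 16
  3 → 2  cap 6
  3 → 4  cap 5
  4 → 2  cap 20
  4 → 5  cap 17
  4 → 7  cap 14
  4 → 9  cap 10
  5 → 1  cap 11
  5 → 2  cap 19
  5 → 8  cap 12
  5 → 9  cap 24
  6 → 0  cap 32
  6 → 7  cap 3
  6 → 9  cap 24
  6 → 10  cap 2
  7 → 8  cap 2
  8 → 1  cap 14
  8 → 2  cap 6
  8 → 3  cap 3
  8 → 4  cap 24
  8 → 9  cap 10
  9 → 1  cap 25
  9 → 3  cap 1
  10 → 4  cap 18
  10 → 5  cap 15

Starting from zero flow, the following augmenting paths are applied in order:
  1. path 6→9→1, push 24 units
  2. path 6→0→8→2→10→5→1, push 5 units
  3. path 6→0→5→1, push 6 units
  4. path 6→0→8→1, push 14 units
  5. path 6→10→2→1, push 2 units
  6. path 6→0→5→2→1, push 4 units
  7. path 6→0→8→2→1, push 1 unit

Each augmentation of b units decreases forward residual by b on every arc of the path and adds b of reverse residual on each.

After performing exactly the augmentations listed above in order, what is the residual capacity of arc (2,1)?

Residual capacity of (2,1): 16

after path 1 (6→9→1, push 24): res(2,1)=23
after path 2 (6→0→8→2→10→5→1, push 5): res(2,1)=23
after path 3 (6→0→5→1, push 6): res(2,1)=23
after path 4 (6→0→8→1, push 14): res(2,1)=23
after path 5 (6→10→2→1, push 2): res(2,1)=21
after path 6 (6→0→5→2→1, push 4): res(2,1)=17
after path 7 (6→0→8→2→1, push 1): res(2,1)=16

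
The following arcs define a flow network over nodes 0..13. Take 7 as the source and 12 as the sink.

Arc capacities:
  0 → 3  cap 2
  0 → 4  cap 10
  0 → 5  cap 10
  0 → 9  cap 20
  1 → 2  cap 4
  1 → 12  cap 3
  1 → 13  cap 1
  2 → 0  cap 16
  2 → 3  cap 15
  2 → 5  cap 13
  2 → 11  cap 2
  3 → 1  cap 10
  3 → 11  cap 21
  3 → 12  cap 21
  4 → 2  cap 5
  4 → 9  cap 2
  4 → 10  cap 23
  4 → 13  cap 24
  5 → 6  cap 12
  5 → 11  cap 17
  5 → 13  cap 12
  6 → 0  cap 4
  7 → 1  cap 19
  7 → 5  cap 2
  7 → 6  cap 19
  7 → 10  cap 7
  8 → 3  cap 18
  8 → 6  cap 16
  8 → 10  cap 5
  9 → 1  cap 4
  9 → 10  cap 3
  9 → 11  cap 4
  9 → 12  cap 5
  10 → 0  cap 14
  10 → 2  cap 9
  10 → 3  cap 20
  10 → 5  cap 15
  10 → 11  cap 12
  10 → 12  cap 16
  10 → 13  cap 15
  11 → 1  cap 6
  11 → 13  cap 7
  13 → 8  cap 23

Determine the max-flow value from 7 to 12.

augment #1: 7→1→12 bottleneck 3, total now 3
augment #2: 7→10→12 bottleneck 7, total now 10
augment #3: 7→1→2→3→12 bottleneck 4, total now 14
augment #4: 7→6→0→3→12 bottleneck 2, total now 16
augment #5: 7→6→0→9→12 bottleneck 2, total now 18
augment #6: 7→1→13→8→3→12 bottleneck 1, total now 19
augment #7: 7→5→13→8→3→12 bottleneck 2, total now 21

Maximum flow value: 21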